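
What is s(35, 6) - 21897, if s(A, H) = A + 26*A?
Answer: -20952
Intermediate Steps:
s(A, H) = 27*A
s(35, 6) - 21897 = 27*35 - 21897 = 945 - 21897 = -20952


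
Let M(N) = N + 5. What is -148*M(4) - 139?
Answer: -1471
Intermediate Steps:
M(N) = 5 + N
-148*M(4) - 139 = -148*(5 + 4) - 139 = -148*9 - 139 = -1332 - 139 = -1471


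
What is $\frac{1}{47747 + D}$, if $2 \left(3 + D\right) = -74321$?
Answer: $\frac{2}{21167} \approx 9.4487 \cdot 10^{-5}$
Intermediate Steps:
$D = - \frac{74327}{2}$ ($D = -3 + \frac{1}{2} \left(-74321\right) = -3 - \frac{74321}{2} = - \frac{74327}{2} \approx -37164.0$)
$\frac{1}{47747 + D} = \frac{1}{47747 - \frac{74327}{2}} = \frac{1}{\frac{21167}{2}} = \frac{2}{21167}$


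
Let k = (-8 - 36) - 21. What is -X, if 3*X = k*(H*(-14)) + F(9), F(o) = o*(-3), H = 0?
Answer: 9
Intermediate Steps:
k = -65 (k = -44 - 21 = -65)
F(o) = -3*o
X = -9 (X = (-0*(-14) - 3*9)/3 = (-65*0 - 27)/3 = (0 - 27)/3 = (⅓)*(-27) = -9)
-X = -1*(-9) = 9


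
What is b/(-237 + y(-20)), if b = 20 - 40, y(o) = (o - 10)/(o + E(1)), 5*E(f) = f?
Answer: 660/7771 ≈ 0.084931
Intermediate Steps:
E(f) = f/5
y(o) = (-10 + o)/(⅕ + o) (y(o) = (o - 10)/(o + (⅕)*1) = (-10 + o)/(o + ⅕) = (-10 + o)/(⅕ + o))
b = -20
b/(-237 + y(-20)) = -20/(-237 + 5*(-10 - 20)/(1 + 5*(-20))) = -20/(-237 + 5*(-30)/(1 - 100)) = -20/(-237 + 5*(-30)/(-99)) = -20/(-237 + 5*(-1/99)*(-30)) = -20/(-237 + 50/33) = -20/(-7771/33) = -20*(-33/7771) = 660/7771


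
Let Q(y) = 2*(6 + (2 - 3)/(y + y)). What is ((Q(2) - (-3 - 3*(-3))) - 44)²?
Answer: 5929/4 ≈ 1482.3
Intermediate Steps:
Q(y) = 12 - 1/y (Q(y) = 2*(6 - 1/(2*y)) = 12 - 1/y)
((Q(2) - (-3 - 3*(-3))) - 44)² = (((12 - 1/2) - (-3 - 3*(-3))) - 44)² = (((12 - 1*½) - (-3 + 9)) - 44)² = (((12 - ½) - 1*6) - 44)² = ((23/2 - 6) - 44)² = (11/2 - 44)² = (-77/2)² = 5929/4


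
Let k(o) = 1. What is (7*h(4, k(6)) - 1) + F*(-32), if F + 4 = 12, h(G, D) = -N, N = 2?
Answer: -271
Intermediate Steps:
h(G, D) = -2 (h(G, D) = -1*2 = -2)
F = 8 (F = -4 + 12 = 8)
(7*h(4, k(6)) - 1) + F*(-32) = (7*(-2) - 1) + 8*(-32) = (-14 - 1) - 256 = -15 - 256 = -271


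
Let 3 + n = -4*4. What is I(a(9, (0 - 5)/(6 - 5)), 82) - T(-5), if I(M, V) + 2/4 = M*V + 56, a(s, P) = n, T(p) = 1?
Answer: -3007/2 ≈ -1503.5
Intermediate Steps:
n = -19 (n = -3 - 4*4 = -3 - 16 = -19)
a(s, P) = -19
I(M, V) = 111/2 + M*V (I(M, V) = -½ + (M*V + 56) = -½ + (56 + M*V) = 111/2 + M*V)
I(a(9, (0 - 5)/(6 - 5)), 82) - T(-5) = (111/2 - 19*82) - 1*1 = (111/2 - 1558) - 1 = -3005/2 - 1 = -3007/2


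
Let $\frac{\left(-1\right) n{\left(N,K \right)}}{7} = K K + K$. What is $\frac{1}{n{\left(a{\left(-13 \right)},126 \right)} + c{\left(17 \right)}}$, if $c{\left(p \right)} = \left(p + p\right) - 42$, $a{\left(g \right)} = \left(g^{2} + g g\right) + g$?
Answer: $- \frac{1}{112022} \approx -8.9268 \cdot 10^{-6}$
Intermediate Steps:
$a{\left(g \right)} = g + 2 g^{2}$ ($a{\left(g \right)} = \left(g^{2} + g^{2}\right) + g = 2 g^{2} + g = g + 2 g^{2}$)
$c{\left(p \right)} = -42 + 2 p$ ($c{\left(p \right)} = 2 p - 42 = -42 + 2 p$)
$n{\left(N,K \right)} = - 7 K - 7 K^{2}$ ($n{\left(N,K \right)} = - 7 \left(K K + K\right) = - 7 \left(K^{2} + K\right) = - 7 \left(K + K^{2}\right) = - 7 K - 7 K^{2}$)
$\frac{1}{n{\left(a{\left(-13 \right)},126 \right)} + c{\left(17 \right)}} = \frac{1}{\left(-7\right) 126 \left(1 + 126\right) + \left(-42 + 2 \cdot 17\right)} = \frac{1}{\left(-7\right) 126 \cdot 127 + \left(-42 + 34\right)} = \frac{1}{-112014 - 8} = \frac{1}{-112022} = - \frac{1}{112022}$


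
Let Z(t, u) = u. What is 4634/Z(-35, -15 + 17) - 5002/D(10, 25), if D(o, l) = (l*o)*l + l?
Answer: 14534173/6275 ≈ 2316.2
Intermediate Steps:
D(o, l) = l + o*l**2 (D(o, l) = o*l**2 + l = l + o*l**2)
4634/Z(-35, -15 + 17) - 5002/D(10, 25) = 4634/(-15 + 17) - 5002*1/(25*(1 + 25*10)) = 4634/2 - 5002*1/(25*(1 + 250)) = 4634*(1/2) - 5002/(25*251) = 2317 - 5002/6275 = 14534173/6275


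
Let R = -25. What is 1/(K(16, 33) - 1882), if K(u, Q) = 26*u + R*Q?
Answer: -1/2291 ≈ -0.00043649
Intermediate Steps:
K(u, Q) = -25*Q + 26*u (K(u, Q) = 26*u - 25*Q = -25*Q + 26*u)
1/(K(16, 33) - 1882) = 1/((-25*33 + 26*16) - 1882) = 1/((-825 + 416) - 1882) = 1/(-409 - 1882) = 1/(-2291) = -1/2291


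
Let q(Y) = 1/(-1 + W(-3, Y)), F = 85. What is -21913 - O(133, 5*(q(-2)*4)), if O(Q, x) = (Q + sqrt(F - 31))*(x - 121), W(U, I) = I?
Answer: -14800/3 + 383*sqrt(6) ≈ -3995.2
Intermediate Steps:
q(Y) = 1/(-1 + Y)
O(Q, x) = (-121 + x)*(Q + 3*sqrt(6)) (O(Q, x) = (Q + sqrt(85 - 31))*(x - 121) = (Q + sqrt(54))*(-121 + x) = (Q + 3*sqrt(6))*(-121 + x) = (-121 + x)*(Q + 3*sqrt(6)))
-21913 - O(133, 5*(q(-2)*4)) = -21913 - (-363*sqrt(6) - 121*133 + 133*(5*(4/(-1 - 2))) + 3*(5*(4/(-1 - 2)))*sqrt(6)) = -21913 - (-363*sqrt(6) - 16093 + 133*(5*(4/(-3))) + 3*(5*(4/(-3)))*sqrt(6)) = -21913 - (-363*sqrt(6) - 16093 + 133*(5*(-1/3*4)) + 3*(5*(-1/3*4))*sqrt(6)) = -21913 - (-363*sqrt(6) - 16093 + 133*(5*(-4/3)) + 3*(5*(-4/3))*sqrt(6)) = -21913 - (-363*sqrt(6) - 16093 + 133*(-20/3) + 3*(-20/3)*sqrt(6)) = -21913 - (-363*sqrt(6) - 16093 - 2660/3 - 20*sqrt(6)) = -21913 - (-50939/3 - 383*sqrt(6)) = -21913 + (50939/3 + 383*sqrt(6)) = -14800/3 + 383*sqrt(6)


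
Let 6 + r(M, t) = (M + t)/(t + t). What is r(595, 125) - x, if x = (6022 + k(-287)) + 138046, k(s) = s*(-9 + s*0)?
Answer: -3666353/25 ≈ -1.4665e+5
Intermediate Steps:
k(s) = -9*s (k(s) = s*(-9 + 0) = s*(-9) = -9*s)
r(M, t) = -6 + (M + t)/(2*t) (r(M, t) = -6 + (M + t)/(t + t) = -6 + (M + t)/((2*t)) = -6 + (M + t)*(1/(2*t)) = -6 + (M + t)/(2*t))
x = 146651 (x = (6022 - 9*(-287)) + 138046 = (6022 + 2583) + 138046 = 8605 + 138046 = 146651)
r(595, 125) - x = (½)*(595 - 11*125)/125 - 1*146651 = (½)*(1/125)*(595 - 1375) - 146651 = (½)*(1/125)*(-780) - 146651 = -78/25 - 146651 = -3666353/25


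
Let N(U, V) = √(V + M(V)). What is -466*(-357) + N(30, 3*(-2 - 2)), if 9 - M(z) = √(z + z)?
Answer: 166362 + √(-3 - 2*I*√6) ≈ 1.6636e+5 - 2.091*I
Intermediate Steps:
M(z) = 9 - √2*√z (M(z) = 9 - √(z + z) = 9 - √(2*z) = 9 - √2*√z)
N(U, V) = √(9 + V - √2*√V) (N(U, V) = √(V + (9 - √2*√V)) = √(9 + V - √2*√V))
-466*(-357) + N(30, 3*(-2 - 2)) = -466*(-357) + √(9 + 3*(-2 - 2) - √2*√(3*(-2 - 2))) = 166362 + √(9 + 3*(-4) - √2*√(3*(-4))) = 166362 + √(9 - 12 - √2*√(-12)) = 166362 + √(9 - 12 - √2*2*I*√3) = 166362 + √(9 - 12 - 2*I*√6) = 166362 + √(-3 - 2*I*√6)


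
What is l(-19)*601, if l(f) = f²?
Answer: 216961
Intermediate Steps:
l(-19)*601 = (-19)²*601 = 361*601 = 216961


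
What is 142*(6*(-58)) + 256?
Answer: -49160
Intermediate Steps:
142*(6*(-58)) + 256 = 142*(-348) + 256 = -49416 + 256 = -49160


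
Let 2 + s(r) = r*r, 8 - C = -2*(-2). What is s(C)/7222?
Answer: 7/3611 ≈ 0.0019385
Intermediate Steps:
C = 4 (C = 8 - (-2)*(-2) = 8 - 1*4 = 8 - 4 = 4)
s(r) = -2 + r² (s(r) = -2 + r*r = -2 + r²)
s(C)/7222 = (-2 + 4²)/7222 = (-2 + 16)*(1/7222) = 14*(1/7222) = 7/3611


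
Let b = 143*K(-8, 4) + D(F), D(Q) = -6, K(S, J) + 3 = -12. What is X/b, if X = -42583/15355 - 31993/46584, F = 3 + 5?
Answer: 2474938987/1538604535320 ≈ 0.0016086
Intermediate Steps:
F = 8
K(S, J) = -15 (K(S, J) = -3 - 12 = -15)
X = -2474938987/715297320 (X = -42583*1/15355 - 31993*1/46584 = -42583/15355 - 31993/46584 = -2474938987/715297320 ≈ -3.4600)
b = -2151 (b = 143*(-15) - 6 = -2145 - 6 = -2151)
X/b = -2474938987/715297320/(-2151) = -2474938987/715297320*(-1/2151) = 2474938987/1538604535320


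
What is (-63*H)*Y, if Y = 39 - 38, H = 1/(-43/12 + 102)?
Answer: -756/1181 ≈ -0.64014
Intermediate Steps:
H = 12/1181 (H = 1/(-43*1/12 + 102) = 1/(-43/12 + 102) = 1/(1181/12) = 12/1181 ≈ 0.010161)
Y = 1
(-63*H)*Y = -63*12/1181*1 = -756/1181*1 = -756/1181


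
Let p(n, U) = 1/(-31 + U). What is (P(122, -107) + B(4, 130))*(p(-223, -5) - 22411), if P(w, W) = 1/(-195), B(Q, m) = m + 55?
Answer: -14552197489/3510 ≈ -4.1459e+6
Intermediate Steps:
B(Q, m) = 55 + m
P(w, W) = -1/195
(P(122, -107) + B(4, 130))*(p(-223, -5) - 22411) = (-1/195 + (55 + 130))*(1/(-31 - 5) - 22411) = (-1/195 + 185)*(1/(-36) - 22411) = 36074*(-1/36 - 22411)/195 = (36074/195)*(-806797/36) = -14552197489/3510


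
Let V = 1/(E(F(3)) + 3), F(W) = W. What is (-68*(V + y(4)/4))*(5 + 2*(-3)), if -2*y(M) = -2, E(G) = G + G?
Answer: 221/9 ≈ 24.556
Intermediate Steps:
E(G) = 2*G
V = ⅑ (V = 1/(2*3 + 3) = 1/(6 + 3) = 1/9 = ⅑ ≈ 0.11111)
y(M) = 1 (y(M) = -½*(-2) = 1)
(-68*(V + y(4)/4))*(5 + 2*(-3)) = (-68*(⅑ + 1/4))*(5 + 2*(-3)) = (-68*(⅑ + 1*(¼)))*(5 - 6) = -68*(⅑ + ¼)*(-1) = -68*13/36*(-1) = -221/9*(-1) = 221/9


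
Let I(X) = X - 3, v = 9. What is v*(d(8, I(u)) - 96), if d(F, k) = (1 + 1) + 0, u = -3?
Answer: -846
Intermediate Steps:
I(X) = -3 + X
d(F, k) = 2 (d(F, k) = 2 + 0 = 2)
v*(d(8, I(u)) - 96) = 9*(2 - 96) = 9*(-94) = -846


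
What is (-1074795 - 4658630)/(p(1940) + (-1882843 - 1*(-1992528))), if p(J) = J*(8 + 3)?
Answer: -229337/5241 ≈ -43.758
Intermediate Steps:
p(J) = 11*J (p(J) = J*11 = 11*J)
(-1074795 - 4658630)/(p(1940) + (-1882843 - 1*(-1992528))) = (-1074795 - 4658630)/(11*1940 + (-1882843 - 1*(-1992528))) = -5733425/(21340 + (-1882843 + 1992528)) = -5733425/(21340 + 109685) = -5733425/131025 = -5733425*1/131025 = -229337/5241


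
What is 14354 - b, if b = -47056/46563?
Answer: 39318374/2739 ≈ 14355.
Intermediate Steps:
b = -2768/2739 (b = -47056*1/46563 = -2768/2739 ≈ -1.0106)
14354 - b = 14354 - 1*(-2768/2739) = 14354 + 2768/2739 = 39318374/2739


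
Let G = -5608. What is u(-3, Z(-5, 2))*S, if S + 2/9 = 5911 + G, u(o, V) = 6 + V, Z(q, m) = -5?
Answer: 2725/9 ≈ 302.78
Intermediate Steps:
S = 2725/9 (S = -2/9 + (5911 - 5608) = -2/9 + 303 = 2725/9 ≈ 302.78)
u(-3, Z(-5, 2))*S = (6 - 5)*(2725/9) = 1*(2725/9) = 2725/9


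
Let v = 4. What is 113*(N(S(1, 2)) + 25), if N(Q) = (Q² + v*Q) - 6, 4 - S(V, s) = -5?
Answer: 15368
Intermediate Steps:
S(V, s) = 9 (S(V, s) = 4 - 1*(-5) = 4 + 5 = 9)
N(Q) = -6 + Q² + 4*Q (N(Q) = (Q² + 4*Q) - 6 = -6 + Q² + 4*Q)
113*(N(S(1, 2)) + 25) = 113*((-6 + 9² + 4*9) + 25) = 113*((-6 + 81 + 36) + 25) = 113*(111 + 25) = 113*136 = 15368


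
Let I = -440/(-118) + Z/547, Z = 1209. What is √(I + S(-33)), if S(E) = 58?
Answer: √66595496865/32273 ≈ 7.9962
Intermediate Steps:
I = 191671/32273 (I = -440/(-118) + 1209/547 = -440*(-1/118) + 1209*(1/547) = 220/59 + 1209/547 = 191671/32273 ≈ 5.9390)
√(I + S(-33)) = √(191671/32273 + 58) = √(2063505/32273) = √66595496865/32273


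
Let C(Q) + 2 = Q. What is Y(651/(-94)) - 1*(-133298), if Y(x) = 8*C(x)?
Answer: 6261650/47 ≈ 1.3323e+5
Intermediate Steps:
C(Q) = -2 + Q
Y(x) = -16 + 8*x (Y(x) = 8*(-2 + x) = -16 + 8*x)
Y(651/(-94)) - 1*(-133298) = (-16 + 8*(651/(-94))) - 1*(-133298) = (-16 + 8*(651*(-1/94))) + 133298 = (-16 + 8*(-651/94)) + 133298 = (-16 - 2604/47) + 133298 = -3356/47 + 133298 = 6261650/47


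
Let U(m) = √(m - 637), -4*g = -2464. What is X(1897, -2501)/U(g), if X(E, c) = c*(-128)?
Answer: -320128*I*√21/21 ≈ -69858.0*I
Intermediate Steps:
X(E, c) = -128*c
g = 616 (g = -¼*(-2464) = 616)
U(m) = √(-637 + m)
X(1897, -2501)/U(g) = (-128*(-2501))/(√(-637 + 616)) = 320128/(√(-21)) = 320128/((I*√21)) = 320128*(-I*√21/21) = -320128*I*√21/21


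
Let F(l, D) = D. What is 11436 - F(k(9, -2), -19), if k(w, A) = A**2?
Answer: 11455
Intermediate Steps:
11436 - F(k(9, -2), -19) = 11436 - 1*(-19) = 11436 + 19 = 11455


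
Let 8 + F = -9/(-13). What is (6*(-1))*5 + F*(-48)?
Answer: 4170/13 ≈ 320.77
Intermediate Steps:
F = -95/13 (F = -8 - 9/(-13) = -8 - 9*(-1/13) = -8 + 9/13 = -95/13 ≈ -7.3077)
(6*(-1))*5 + F*(-48) = (6*(-1))*5 - 95/13*(-48) = -6*5 + 4560/13 = -30 + 4560/13 = 4170/13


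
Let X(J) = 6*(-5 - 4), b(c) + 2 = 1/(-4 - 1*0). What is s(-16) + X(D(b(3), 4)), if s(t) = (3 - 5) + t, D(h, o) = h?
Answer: -72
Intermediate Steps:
b(c) = -9/4 (b(c) = -2 + 1/(-4 - 1*0) = -2 + 1/(-4 + 0) = -2 + 1/(-4) = -2 - 1/4 = -9/4)
X(J) = -54 (X(J) = 6*(-9) = -54)
s(t) = -2 + t
s(-16) + X(D(b(3), 4)) = (-2 - 16) - 54 = -18 - 54 = -72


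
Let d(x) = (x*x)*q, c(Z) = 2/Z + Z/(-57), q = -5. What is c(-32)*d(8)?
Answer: -9100/57 ≈ -159.65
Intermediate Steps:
c(Z) = 2/Z - Z/57 (c(Z) = 2/Z + Z*(-1/57) = 2/Z - Z/57)
d(x) = -5*x² (d(x) = (x*x)*(-5) = x²*(-5) = -5*x²)
c(-32)*d(8) = (2/(-32) - 1/57*(-32))*(-5*8²) = (2*(-1/32) + 32/57)*(-5*64) = (-1/16 + 32/57)*(-320) = (455/912)*(-320) = -9100/57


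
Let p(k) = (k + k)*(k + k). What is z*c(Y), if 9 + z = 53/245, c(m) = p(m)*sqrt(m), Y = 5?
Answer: -43040*sqrt(5)/49 ≈ -1964.1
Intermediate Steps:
p(k) = 4*k**2 (p(k) = (2*k)*(2*k) = 4*k**2)
c(m) = 4*m**(5/2) (c(m) = (4*m**2)*sqrt(m) = 4*m**(5/2))
z = -2152/245 (z = -9 + 53/245 = -2152/245 ≈ -8.7837)
z*c(Y) = -8608*5**(5/2)/245 = -8608*25*sqrt(5)/245 = -43040*sqrt(5)/49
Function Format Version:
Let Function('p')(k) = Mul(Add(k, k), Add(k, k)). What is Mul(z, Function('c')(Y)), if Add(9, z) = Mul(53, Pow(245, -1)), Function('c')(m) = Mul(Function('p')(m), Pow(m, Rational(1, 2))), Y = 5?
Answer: Mul(Rational(-43040, 49), Pow(5, Rational(1, 2))) ≈ -1964.1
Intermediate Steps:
Function('p')(k) = Mul(4, Pow(k, 2)) (Function('p')(k) = Mul(Mul(2, k), Mul(2, k)) = Mul(4, Pow(k, 2)))
Function('c')(m) = Mul(4, Pow(m, Rational(5, 2))) (Function('c')(m) = Mul(Mul(4, Pow(m, 2)), Pow(m, Rational(1, 2))) = Mul(4, Pow(m, Rational(5, 2))))
z = Rational(-2152, 245) (z = Add(-9, Mul(53, Pow(245, -1))) = Add(-9, Mul(53, Rational(1, 245))) = Add(-9, Rational(53, 245)) = Rational(-2152, 245) ≈ -8.7837)
Mul(z, Function('c')(Y)) = Mul(Rational(-2152, 245), Mul(4, Pow(5, Rational(5, 2)))) = Mul(Rational(-2152, 245), Mul(4, Mul(25, Pow(5, Rational(1, 2))))) = Mul(Rational(-2152, 245), Mul(100, Pow(5, Rational(1, 2)))) = Mul(Rational(-43040, 49), Pow(5, Rational(1, 2)))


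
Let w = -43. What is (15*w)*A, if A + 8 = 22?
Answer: -9030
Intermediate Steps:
A = 14 (A = -8 + 22 = 14)
(15*w)*A = (15*(-43))*14 = -645*14 = -9030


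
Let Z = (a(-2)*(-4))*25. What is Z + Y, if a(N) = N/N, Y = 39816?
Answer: 39716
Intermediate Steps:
a(N) = 1
Z = -100 (Z = (1*(-4))*25 = -4*25 = -100)
Z + Y = -100 + 39816 = 39716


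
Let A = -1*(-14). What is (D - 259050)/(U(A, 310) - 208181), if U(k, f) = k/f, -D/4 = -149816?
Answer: -26366585/16134024 ≈ -1.6342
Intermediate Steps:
D = 599264 (D = -4*(-149816) = 599264)
A = 14
(D - 259050)/(U(A, 310) - 208181) = (599264 - 259050)/(14/310 - 208181) = 340214/(14*(1/310) - 208181) = 340214/(7/155 - 208181) = 340214/(-32268048/155) = 340214*(-155/32268048) = -26366585/16134024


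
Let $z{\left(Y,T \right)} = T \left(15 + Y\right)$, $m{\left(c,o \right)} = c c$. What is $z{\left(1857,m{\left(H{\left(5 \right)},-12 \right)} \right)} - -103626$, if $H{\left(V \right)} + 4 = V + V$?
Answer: $171018$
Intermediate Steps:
$H{\left(V \right)} = -4 + 2 V$ ($H{\left(V \right)} = -4 + \left(V + V\right) = -4 + 2 V$)
$m{\left(c,o \right)} = c^{2}$
$z{\left(1857,m{\left(H{\left(5 \right)},-12 \right)} \right)} - -103626 = \left(-4 + 2 \cdot 5\right)^{2} \left(15 + 1857\right) - -103626 = \left(-4 + 10\right)^{2} \cdot 1872 + 103626 = 6^{2} \cdot 1872 + 103626 = 36 \cdot 1872 + 103626 = 67392 + 103626 = 171018$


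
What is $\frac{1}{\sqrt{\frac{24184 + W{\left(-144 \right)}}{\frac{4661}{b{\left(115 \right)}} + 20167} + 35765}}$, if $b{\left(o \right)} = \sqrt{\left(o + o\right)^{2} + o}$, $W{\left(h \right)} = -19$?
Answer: $\frac{\sqrt{122952653075 + 536015 \sqrt{53015}}}{115 \sqrt{332517880120 + 1449571 \sqrt{53015}}} \approx 0.0052877$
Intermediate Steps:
$b{\left(o \right)} = \sqrt{o + 4 o^{2}}$ ($b{\left(o \right)} = \sqrt{\left(2 o\right)^{2} + o} = \sqrt{4 o^{2} + o} = \sqrt{o + 4 o^{2}}$)
$\frac{1}{\sqrt{\frac{24184 + W{\left(-144 \right)}}{\frac{4661}{b{\left(115 \right)}} + 20167} + 35765}} = \frac{1}{\sqrt{\frac{24184 - 19}{\frac{4661}{\sqrt{115 \left(1 + 4 \cdot 115\right)}} + 20167} + 35765}} = \frac{1}{\sqrt{\frac{24165}{\frac{4661}{\sqrt{115 \left(1 + 460\right)}} + 20167} + 35765}} = \frac{1}{\sqrt{\frac{24165}{\frac{4661}{\sqrt{115 \cdot 461}} + 20167} + 35765}} = \frac{1}{\sqrt{\frac{24165}{\frac{4661}{\sqrt{53015}} + 20167} + 35765}} = \frac{1}{\sqrt{\frac{24165}{4661 \frac{\sqrt{53015}}{53015} + 20167} + 35765}} = \frac{1}{\sqrt{\frac{24165}{\frac{4661 \sqrt{53015}}{53015} + 20167} + 35765}} = \frac{1}{\sqrt{\frac{24165}{20167 + \frac{4661 \sqrt{53015}}{53015}} + 35765}} = \frac{1}{\sqrt{35765 + \frac{24165}{20167 + \frac{4661 \sqrt{53015}}{53015}}}}$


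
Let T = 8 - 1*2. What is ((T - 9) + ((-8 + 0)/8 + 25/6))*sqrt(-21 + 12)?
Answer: I/2 ≈ 0.5*I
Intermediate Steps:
T = 6 (T = 8 - 2 = 6)
((T - 9) + ((-8 + 0)/8 + 25/6))*sqrt(-21 + 12) = ((6 - 9) + ((-8 + 0)/8 + 25/6))*sqrt(-21 + 12) = (-3 + (-8*1/8 + 25*(1/6)))*sqrt(-9) = (-3 + (-1 + 25/6))*(3*I) = (-3 + 19/6)*(3*I) = (3*I)/6 = I/2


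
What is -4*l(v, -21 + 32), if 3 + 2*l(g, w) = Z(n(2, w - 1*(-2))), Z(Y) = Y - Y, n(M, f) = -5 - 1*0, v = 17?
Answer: 6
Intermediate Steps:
n(M, f) = -5 (n(M, f) = -5 + 0 = -5)
Z(Y) = 0
l(g, w) = -3/2 (l(g, w) = -3/2 + (½)*0 = -3/2 + 0 = -3/2)
-4*l(v, -21 + 32) = -4*(-3)/2 = -1*(-6) = 6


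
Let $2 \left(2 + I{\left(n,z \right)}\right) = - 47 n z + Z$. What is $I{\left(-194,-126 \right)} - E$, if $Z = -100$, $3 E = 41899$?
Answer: $- \frac{1765357}{3} \approx -5.8845 \cdot 10^{5}$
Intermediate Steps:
$E = \frac{41899}{3}$ ($E = \frac{1}{3} \cdot 41899 = \frac{41899}{3} \approx 13966.0$)
$I{\left(n,z \right)} = -52 - \frac{47 n z}{2}$ ($I{\left(n,z \right)} = -2 + \frac{- 47 n z - 100}{2} = -2 + \frac{-100 - 47 n z}{2} = -2 - \left(50 + \frac{47 n z}{2}\right) = -52 - \frac{47 n z}{2}$)
$I{\left(-194,-126 \right)} - E = \left(-52 - \left(-4559\right) \left(-126\right)\right) - \frac{41899}{3} = \left(-52 - 574434\right) - \frac{41899}{3} = -574486 - \frac{41899}{3} = - \frac{1765357}{3}$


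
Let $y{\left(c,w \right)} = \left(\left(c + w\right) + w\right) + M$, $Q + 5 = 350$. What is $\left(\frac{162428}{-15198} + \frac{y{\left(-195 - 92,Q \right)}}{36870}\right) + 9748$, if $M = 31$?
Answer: $\frac{151564228057}{15565285} \approx 9737.3$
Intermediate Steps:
$Q = 345$ ($Q = -5 + 350 = 345$)
$y{\left(c,w \right)} = 31 + c + 2 w$ ($y{\left(c,w \right)} = \left(\left(c + w\right) + w\right) + 31 = \left(c + 2 w\right) + 31 = 31 + c + 2 w$)
$\left(\frac{162428}{-15198} + \frac{y{\left(-195 - 92,Q \right)}}{36870}\right) + 9748 = \left(\frac{162428}{-15198} + \frac{31 - 287 + 2 \cdot 345}{36870}\right) + 9748 = \left(162428 \left(- \frac{1}{15198}\right) + \left(31 - 287 + 690\right) \frac{1}{36870}\right) + 9748 = \left(- \frac{81214}{7599} + 434 \cdot \frac{1}{36870}\right) + 9748 = \left(- \frac{81214}{7599} + \frac{217}{18435}\right) + 9748 = - \frac{166170123}{15565285} + 9748 = \frac{151564228057}{15565285}$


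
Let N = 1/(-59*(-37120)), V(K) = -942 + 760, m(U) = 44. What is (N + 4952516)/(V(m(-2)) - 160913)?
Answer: -10846406241281/352810937600 ≈ -30.743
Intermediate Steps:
V(K) = -182
N = 1/2190080 ≈ 4.5660e-7
(N + 4952516)/(V(m(-2)) - 160913) = (1/2190080 + 4952516)/(-182 - 160913) = (10846406241281/2190080)/(-161095) = (10846406241281/2190080)*(-1/161095) = -10846406241281/352810937600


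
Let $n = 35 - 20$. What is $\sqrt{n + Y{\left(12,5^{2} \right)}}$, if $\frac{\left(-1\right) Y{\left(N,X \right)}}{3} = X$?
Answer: $2 i \sqrt{15} \approx 7.746 i$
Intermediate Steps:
$Y{\left(N,X \right)} = - 3 X$
$n = 15$ ($n = 35 - 20 = 15$)
$\sqrt{n + Y{\left(12,5^{2} \right)}} = \sqrt{15 - 3 \cdot 5^{2}} = \sqrt{15 - 75} = \sqrt{-60} = 2 i \sqrt{15}$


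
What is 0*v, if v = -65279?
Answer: 0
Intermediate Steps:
0*v = 0*(-65279) = 0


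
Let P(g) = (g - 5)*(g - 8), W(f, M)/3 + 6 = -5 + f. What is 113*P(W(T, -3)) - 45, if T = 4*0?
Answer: 176009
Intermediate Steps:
T = 0
W(f, M) = -33 + 3*f (W(f, M) = -18 + 3*(-5 + f) = -18 + (-15 + 3*f) = -33 + 3*f)
P(g) = (-8 + g)*(-5 + g) (P(g) = (-5 + g)*(-8 + g) = (-8 + g)*(-5 + g))
113*P(W(T, -3)) - 45 = 113*(40 + (-33 + 3*0)**2 - 13*(-33 + 3*0)) - 45 = 113*(40 + (-33 + 0)**2 - 13*(-33 + 0)) - 45 = 113*(40 + (-33)**2 - 13*(-33)) - 45 = 113*(40 + 1089 + 429) - 45 = 113*1558 - 45 = 176054 - 45 = 176009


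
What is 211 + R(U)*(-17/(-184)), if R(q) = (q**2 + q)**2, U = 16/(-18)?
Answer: 31840669/150903 ≈ 211.00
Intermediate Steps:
U = -8/9 (U = 16*(-1/18) = -8/9 ≈ -0.88889)
R(q) = (q + q**2)**2
211 + R(U)*(-17/(-184)) = 211 + ((-8/9)**2*(1 - 8/9)**2)*(-17/(-184)) = 211 + (64*(1/9)**2/81)*(-17*(-1/184)) = 211 + ((64/81)*(1/81))*(17/184) = 211 + (64/6561)*(17/184) = 211 + 136/150903 = 31840669/150903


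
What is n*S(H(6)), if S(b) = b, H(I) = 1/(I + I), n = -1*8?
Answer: -⅔ ≈ -0.66667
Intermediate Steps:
n = -8
H(I) = 1/(2*I)
n*S(H(6)) = -4/6 = -8*1/12 = -⅔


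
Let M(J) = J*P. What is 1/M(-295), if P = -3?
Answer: 1/885 ≈ 0.0011299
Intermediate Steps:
M(J) = -3*J (M(J) = J*(-3) = -3*J)
1/M(-295) = 1/(-3*(-295)) = 1/885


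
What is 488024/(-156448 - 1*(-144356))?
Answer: -122006/3023 ≈ -40.359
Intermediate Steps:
488024/(-156448 - 1*(-144356)) = 488024/(-156448 + 144356) = 488024/(-12092) = 488024*(-1/12092) = -122006/3023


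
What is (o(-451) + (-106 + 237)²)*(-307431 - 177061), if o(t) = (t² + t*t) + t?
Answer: -205188175904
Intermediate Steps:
o(t) = t + 2*t² (o(t) = (t² + t²) + t = 2*t² + t = t + 2*t²)
(o(-451) + (-106 + 237)²)*(-307431 - 177061) = (-451*(1 + 2*(-451)) + (-106 + 237)²)*(-307431 - 177061) = (-451*(1 - 902) + 131²)*(-484492) = (-451*(-901) + 17161)*(-484492) = (406351 + 17161)*(-484492) = 423512*(-484492) = -205188175904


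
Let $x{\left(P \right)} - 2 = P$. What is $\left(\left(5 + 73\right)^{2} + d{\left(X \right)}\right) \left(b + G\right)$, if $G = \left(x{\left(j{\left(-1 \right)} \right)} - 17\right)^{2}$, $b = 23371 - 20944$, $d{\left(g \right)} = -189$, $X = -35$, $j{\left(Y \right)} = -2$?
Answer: $16010820$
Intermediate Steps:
$x{\left(P \right)} = 2 + P$
$b = 2427$ ($b = 23371 - 20944 = 2427$)
$G = 289$ ($G = \left(\left(2 - 2\right) - 17\right)^{2} = \left(0 - 17\right)^{2} = \left(-17\right)^{2} = 289$)
$\left(\left(5 + 73\right)^{2} + d{\left(X \right)}\right) \left(b + G\right) = \left(\left(5 + 73\right)^{2} - 189\right) \left(2427 + 289\right) = \left(78^{2} - 189\right) 2716 = \left(6084 - 189\right) 2716 = 5895 \cdot 2716 = 16010820$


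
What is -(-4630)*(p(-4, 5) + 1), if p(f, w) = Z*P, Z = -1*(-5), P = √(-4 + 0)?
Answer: 4630 + 46300*I ≈ 4630.0 + 46300.0*I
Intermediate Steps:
P = 2*I (P = √(-4) = 2*I ≈ 2.0*I)
Z = 5
p(f, w) = 10*I (p(f, w) = 5*(2*I) = 10*I)
-(-4630)*(p(-4, 5) + 1) = -(-4630)*(10*I + 1) = -(-4630)*(1 + 10*I) = -926*(-5 - 50*I) = 4630 + 46300*I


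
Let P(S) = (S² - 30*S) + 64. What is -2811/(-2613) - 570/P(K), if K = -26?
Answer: 4883/6968 ≈ 0.70078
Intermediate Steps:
P(S) = 64 + S² - 30*S
-2811/(-2613) - 570/P(K) = -2811/(-2613) - 570/(64 + (-26)² - 30*(-26)) = -2811*(-1/2613) - 570/(64 + 676 + 780) = 937/871 - 570/1520 = 937/871 - 570*1/1520 = 937/871 - 3/8 = 4883/6968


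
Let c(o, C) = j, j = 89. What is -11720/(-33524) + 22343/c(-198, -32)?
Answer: 187517453/745909 ≈ 251.39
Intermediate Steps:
c(o, C) = 89
-11720/(-33524) + 22343/c(-198, -32) = -11720/(-33524) + 22343/89 = -11720*(-1/33524) + 22343*(1/89) = 2930/8381 + 22343/89 = 187517453/745909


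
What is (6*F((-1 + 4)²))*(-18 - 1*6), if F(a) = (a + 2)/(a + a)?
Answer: -88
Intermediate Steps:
F(a) = (2 + a)/(2*a) (F(a) = (2 + a)/((2*a)) = (2 + a)*(1/(2*a)) = (2 + a)/(2*a))
(6*F((-1 + 4)²))*(-18 - 1*6) = (6*((2 + (-1 + 4)²)/(2*((-1 + 4)²))))*(-18 - 1*6) = (6*((2 + 3²)/(2*(3²))))*(-18 - 6) = (6*((½)*(2 + 9)/9))*(-24) = (6*((½)*(⅑)*11))*(-24) = (6*(11/18))*(-24) = (11/3)*(-24) = -88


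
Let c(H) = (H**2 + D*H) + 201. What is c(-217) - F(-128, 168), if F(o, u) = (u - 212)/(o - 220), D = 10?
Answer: 3925429/87 ≈ 45120.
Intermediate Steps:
c(H) = 201 + H**2 + 10*H (c(H) = (H**2 + 10*H) + 201 = 201 + H**2 + 10*H)
F(o, u) = (-212 + u)/(-220 + o)
c(-217) - F(-128, 168) = (201 + (-217)**2 + 10*(-217)) - (-212 + 168)/(-220 - 128) = (201 + 47089 - 2170) - (-44)/(-348) = 45120 - (-1)*(-44)/348 = 45120 - 1*11/87 = 45120 - 11/87 = 3925429/87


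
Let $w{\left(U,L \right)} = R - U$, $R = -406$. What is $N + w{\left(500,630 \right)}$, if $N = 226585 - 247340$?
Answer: $-21661$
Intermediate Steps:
$N = -20755$ ($N = 226585 - 247340 = -20755$)
$w{\left(U,L \right)} = -406 - U$
$N + w{\left(500,630 \right)} = -20755 - 906 = -21661$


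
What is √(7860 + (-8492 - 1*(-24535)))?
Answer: √23903 ≈ 154.61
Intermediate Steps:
√(7860 + (-8492 - 1*(-24535))) = √(7860 + (-8492 + 24535)) = √(7860 + 16043) = √23903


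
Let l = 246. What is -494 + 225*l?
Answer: 54856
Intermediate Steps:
-494 + 225*l = -494 + 225*246 = -494 + 55350 = 54856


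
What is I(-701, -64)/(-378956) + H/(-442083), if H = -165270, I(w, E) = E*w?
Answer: 3566370534/13960833779 ≈ 0.25546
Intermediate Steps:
I(-701, -64)/(-378956) + H/(-442083) = -64*(-701)/(-378956) - 165270/(-442083) = 44864*(-1/378956) - 165270*(-1/442083) = -11216/94739 + 55090/147361 = 3566370534/13960833779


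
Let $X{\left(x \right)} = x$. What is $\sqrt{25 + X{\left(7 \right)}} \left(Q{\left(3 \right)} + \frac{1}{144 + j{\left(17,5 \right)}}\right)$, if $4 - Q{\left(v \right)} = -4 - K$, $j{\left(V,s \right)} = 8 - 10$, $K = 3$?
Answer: $\frac{3126 \sqrt{2}}{71} \approx 62.265$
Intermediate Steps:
$j{\left(V,s \right)} = -2$ ($j{\left(V,s \right)} = 8 - 10 = -2$)
$Q{\left(v \right)} = 11$ ($Q{\left(v \right)} = 4 - \left(-4 - 3\right) = 4 - -7 = 4 + 7 = 11$)
$\sqrt{25 + X{\left(7 \right)}} \left(Q{\left(3 \right)} + \frac{1}{144 + j{\left(17,5 \right)}}\right) = \sqrt{25 + 7} \left(11 + \frac{1}{144 - 2}\right) = \sqrt{32} \left(11 + \frac{1}{142}\right) = 4 \sqrt{2} \left(11 + \frac{1}{142}\right) = 4 \sqrt{2} \cdot \frac{1563}{142} = \frac{3126 \sqrt{2}}{71}$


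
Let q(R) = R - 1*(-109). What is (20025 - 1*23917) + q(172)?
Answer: -3611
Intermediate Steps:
q(R) = 109 + R (q(R) = R + 109 = 109 + R)
(20025 - 1*23917) + q(172) = (20025 - 1*23917) + (109 + 172) = (20025 - 23917) + 281 = -3892 + 281 = -3611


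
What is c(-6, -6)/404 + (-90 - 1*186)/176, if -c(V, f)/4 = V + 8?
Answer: -7057/4444 ≈ -1.5880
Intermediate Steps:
c(V, f) = -32 - 4*V (c(V, f) = -4*(V + 8) = -4*(8 + V) = -32 - 4*V)
c(-6, -6)/404 + (-90 - 1*186)/176 = (-32 - 4*(-6))/404 + (-90 - 1*186)/176 = (-32 + 24)*(1/404) + (-90 - 186)*(1/176) = -8*1/404 - 276*1/176 = -2/101 - 69/44 = -7057/4444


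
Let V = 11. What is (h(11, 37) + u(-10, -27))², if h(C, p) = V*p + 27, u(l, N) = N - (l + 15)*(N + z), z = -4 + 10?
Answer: 262144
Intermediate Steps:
z = 6
u(l, N) = N - (6 + N)*(15 + l) (u(l, N) = N - (l + 15)*(N + 6) = N - (15 + l)*(6 + N) = N - (6 + N)*(15 + l))
h(C, p) = 27 + 11*p (h(C, p) = 11*p + 27 = 27 + 11*p)
(h(11, 37) + u(-10, -27))² = ((27 + 11*37) + (-90 - 14*(-27) - 6*(-10) - 1*(-27)*(-10)))² = ((27 + 407) + (-90 + 378 + 60 - 270))² = (434 + 78)² = 512² = 262144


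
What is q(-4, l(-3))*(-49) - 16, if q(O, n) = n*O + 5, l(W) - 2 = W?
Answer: -457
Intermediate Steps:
l(W) = 2 + W
q(O, n) = 5 + O*n (q(O, n) = O*n + 5 = 5 + O*n)
q(-4, l(-3))*(-49) - 16 = (5 - 4*(2 - 3))*(-49) - 16 = (5 - 4*(-1))*(-49) - 16 = (5 + 4)*(-49) - 16 = 9*(-49) - 16 = -441 - 16 = -457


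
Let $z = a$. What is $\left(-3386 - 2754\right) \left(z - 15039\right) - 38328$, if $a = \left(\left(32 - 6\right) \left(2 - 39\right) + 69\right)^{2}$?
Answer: $-4804035728$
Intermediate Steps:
$a = 797449$ ($a = \left(26 \left(-37\right) + 69\right)^{2} = \left(-962 + 69\right)^{2} = \left(-893\right)^{2} = 797449$)
$z = 797449$
$\left(-3386 - 2754\right) \left(z - 15039\right) - 38328 = \left(-3386 - 2754\right) \left(797449 - 15039\right) - 38328 = \left(-6140\right) 782410 - 38328 = -4803997400 - 38328 = -4804035728$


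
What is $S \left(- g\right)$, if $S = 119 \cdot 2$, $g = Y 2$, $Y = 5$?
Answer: $-2380$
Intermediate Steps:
$g = 10$ ($g = 5 \cdot 2 = 10$)
$S = 238$
$S \left(- g\right) = 238 \left(\left(-1\right) 10\right) = 238 \left(-10\right) = -2380$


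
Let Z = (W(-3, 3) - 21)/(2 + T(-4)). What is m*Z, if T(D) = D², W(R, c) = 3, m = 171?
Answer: -171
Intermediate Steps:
Z = -1 (Z = (3 - 21)/(2 + (-4)²) = -18/(2 + 16) = -18/18 = -18*1/18 = -1)
m*Z = 171*(-1) = -171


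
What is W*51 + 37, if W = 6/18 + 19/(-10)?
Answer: -429/10 ≈ -42.900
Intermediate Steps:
W = -47/30 (W = 6*(1/18) + 19*(-⅒) = ⅓ - 19/10 = -47/30 ≈ -1.5667)
W*51 + 37 = -47/30*51 + 37 = -799/10 + 37 = -429/10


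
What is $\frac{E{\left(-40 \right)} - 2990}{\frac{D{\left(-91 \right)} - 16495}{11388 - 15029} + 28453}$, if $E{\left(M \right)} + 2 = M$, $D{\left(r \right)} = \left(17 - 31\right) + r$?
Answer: $- \frac{11039512}{103613973} \approx -0.10654$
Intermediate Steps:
$D{\left(r \right)} = -14 + r$ ($D{\left(r \right)} = \left(17 - 31\right) + r = -14 + r$)
$E{\left(M \right)} = -2 + M$
$\frac{E{\left(-40 \right)} - 2990}{\frac{D{\left(-91 \right)} - 16495}{11388 - 15029} + 28453} = \frac{\left(-2 - 40\right) - 2990}{\frac{\left(-14 - 91\right) - 16495}{11388 - 15029} + 28453} = \frac{-42 - 2990}{\frac{-105 - 16495}{-3641} + 28453} = - \frac{3032}{\left(-16600\right) \left(- \frac{1}{3641}\right) + 28453} = - \frac{3032}{\frac{16600}{3641} + 28453} = - \frac{3032}{\frac{103613973}{3641}} = \left(-3032\right) \frac{3641}{103613973} = - \frac{11039512}{103613973}$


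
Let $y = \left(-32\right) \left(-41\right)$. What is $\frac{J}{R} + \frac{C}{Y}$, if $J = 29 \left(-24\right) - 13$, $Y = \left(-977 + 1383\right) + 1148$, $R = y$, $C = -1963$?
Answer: $- \frac{1838621}{1019424} \approx -1.8036$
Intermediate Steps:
$y = 1312$
$R = 1312$
$Y = 1554$ ($Y = 406 + 1148 = 1554$)
$J = -709$ ($J = -696 - 13 = -709$)
$\frac{J}{R} + \frac{C}{Y} = - \frac{709}{1312} - \frac{1963}{1554} = - \frac{1838621}{1019424}$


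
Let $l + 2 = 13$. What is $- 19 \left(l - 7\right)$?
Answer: $-76$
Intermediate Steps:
$l = 11$ ($l = -2 + 13 = 11$)
$- 19 \left(l - 7\right) = - 19 \left(11 - 7\right) = \left(-19\right) 4 = -76$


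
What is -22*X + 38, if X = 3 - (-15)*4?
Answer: -1348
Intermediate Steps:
X = 63 (X = 3 - 3*(-20) = 3 + 60 = 63)
-22*X + 38 = -22*63 + 38 = -1386 + 38 = -1348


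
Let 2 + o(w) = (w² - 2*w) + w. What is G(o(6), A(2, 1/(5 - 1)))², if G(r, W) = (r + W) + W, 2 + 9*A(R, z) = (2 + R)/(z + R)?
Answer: 5125696/6561 ≈ 781.24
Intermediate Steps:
o(w) = -2 + w² - w (o(w) = -2 + ((w² - 2*w) + w) = -2 + (w² - w) = -2 + w² - w)
A(R, z) = -2/9 + (2 + R)/(9*(R + z)) (A(R, z) = -2/9 + ((2 + R)/(z + R))/9 = -2/9 + ((2 + R)/(R + z))/9 = -2/9 + (2 + R)/(9*(R + z)))
G(r, W) = r + 2*W (G(r, W) = (W + r) + W = r + 2*W)
G(o(6), A(2, 1/(5 - 1)))² = ((-2 + 6² - 1*6) + 2*((2 - 1*2 - 2/(5 - 1))/(9*(2 + 1/(5 - 1)))))² = ((-2 + 36 - 6) + 2*((2 - 2 - 2/4)/(9*(2 + 1/4))))² = (28 + 2*((2 - 2 - 2*¼)/(9*(2 + ¼))))² = (28 + 2*((2 - 2 - ½)/(9*(9/4))))² = (28 + 2*((⅑)*(4/9)*(-½)))² = (28 + 2*(-2/81))² = (28 - 4/81)² = (2264/81)² = 5125696/6561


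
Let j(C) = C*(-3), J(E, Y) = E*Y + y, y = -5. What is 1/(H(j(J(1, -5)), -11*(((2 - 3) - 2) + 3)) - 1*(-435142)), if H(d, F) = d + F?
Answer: 1/435172 ≈ 2.2979e-6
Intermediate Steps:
J(E, Y) = -5 + E*Y (J(E, Y) = E*Y - 5 = -5 + E*Y)
j(C) = -3*C
H(d, F) = F + d
1/(H(j(J(1, -5)), -11*(((2 - 3) - 2) + 3)) - 1*(-435142)) = 1/((-11*(((2 - 3) - 2) + 3) - 3*(-5 + 1*(-5))) - 1*(-435142)) = 1/((-11*((-1 - 2) + 3) - 3*(-5 - 5)) + 435142) = 1/((-11*(-3 + 3) - 3*(-10)) + 435142) = 1/((-11*0 + 30) + 435142) = 1/((0 + 30) + 435142) = 1/(30 + 435142) = 1/435172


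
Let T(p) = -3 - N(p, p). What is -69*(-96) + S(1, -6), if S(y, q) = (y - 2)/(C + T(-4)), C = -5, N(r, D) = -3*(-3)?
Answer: 112609/17 ≈ 6624.1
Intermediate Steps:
N(r, D) = 9
T(p) = -12 (T(p) = -3 - 1*9 = -3 - 9 = -12)
S(y, q) = 2/17 - y/17 (S(y, q) = (y - 2)/(-5 - 12) = (-2 + y)/(-17) = (-2 + y)*(-1/17) = 2/17 - y/17)
-69*(-96) + S(1, -6) = -69*(-96) + (2/17 - 1/17*1) = 6624 + (2/17 - 1/17) = 6624 + 1/17 = 112609/17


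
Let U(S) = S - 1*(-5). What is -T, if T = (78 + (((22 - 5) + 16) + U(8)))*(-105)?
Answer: 13020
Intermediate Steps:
U(S) = 5 + S (U(S) = S + 5 = 5 + S)
T = -13020 (T = (78 + (((22 - 5) + 16) + (5 + 8)))*(-105) = (78 + ((17 + 16) + 13))*(-105) = (78 + (33 + 13))*(-105) = (78 + 46)*(-105) = 124*(-105) = -13020)
-T = -1*(-13020) = 13020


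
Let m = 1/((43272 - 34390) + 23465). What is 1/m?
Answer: 32347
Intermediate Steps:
m = 1/32347 (m = 1/(8882 + 23465) = 1/32347 ≈ 3.0915e-5)
1/m = 1/(1/32347) = 32347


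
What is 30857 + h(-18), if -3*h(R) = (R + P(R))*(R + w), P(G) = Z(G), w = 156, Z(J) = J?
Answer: 32513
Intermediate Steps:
P(G) = G
h(R) = -2*R*(156 + R)/3 (h(R) = -(R + R)*(R + 156)/3 = -2*R*(156 + R)/3)
30857 + h(-18) = 30857 + (2/3)*(-18)*(-156 - 1*(-18)) = 30857 + (2/3)*(-18)*(-156 + 18) = 30857 + (2/3)*(-18)*(-138) = 30857 + 1656 = 32513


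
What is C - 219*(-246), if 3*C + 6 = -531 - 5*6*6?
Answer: 53635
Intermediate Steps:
C = -239 (C = -2 + (-531 - 5*6*6)/3 = -2 + (-531 - 30*6)/3 = -2 + (-531 - 1*180)/3 = -2 + (-531 - 180)/3 = -2 + (⅓)*(-711) = -2 - 237 = -239)
C - 219*(-246) = -239 - 219*(-246) = -239 + 53874 = 53635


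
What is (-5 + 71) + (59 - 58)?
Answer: 67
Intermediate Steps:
(-5 + 71) + (59 - 58) = 66 + 1 = 67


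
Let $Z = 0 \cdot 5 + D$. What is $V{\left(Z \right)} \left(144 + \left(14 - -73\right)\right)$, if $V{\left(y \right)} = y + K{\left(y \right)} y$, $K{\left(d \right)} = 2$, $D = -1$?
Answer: $-693$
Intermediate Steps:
$Z = -1$ ($Z = 0 \cdot 5 - 1 = 0 - 1 = -1$)
$V{\left(y \right)} = 3 y$ ($V{\left(y \right)} = y + 2 y = 3 y$)
$V{\left(Z \right)} \left(144 + \left(14 - -73\right)\right) = 3 \left(-1\right) \left(144 + \left(14 - -73\right)\right) = - 3 \left(144 + \left(14 + 73\right)\right) = - 3 \left(144 + 87\right) = \left(-3\right) 231 = -693$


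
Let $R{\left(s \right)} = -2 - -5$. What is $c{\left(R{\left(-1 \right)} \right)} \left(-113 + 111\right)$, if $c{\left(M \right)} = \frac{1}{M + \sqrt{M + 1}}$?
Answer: $- \frac{2}{5} \approx -0.4$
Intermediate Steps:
$R{\left(s \right)} = 3$ ($R{\left(s \right)} = -2 + 5 = 3$)
$c{\left(M \right)} = \frac{1}{M + \sqrt{1 + M}}$
$c{\left(R{\left(-1 \right)} \right)} \left(-113 + 111\right) = \frac{-113 + 111}{3 + \sqrt{1 + 3}} = \frac{1}{3 + \sqrt{4}} \left(-2\right) = \frac{1}{3 + 2} \left(-2\right) = \frac{1}{5} \left(-2\right) = - \frac{2}{5}$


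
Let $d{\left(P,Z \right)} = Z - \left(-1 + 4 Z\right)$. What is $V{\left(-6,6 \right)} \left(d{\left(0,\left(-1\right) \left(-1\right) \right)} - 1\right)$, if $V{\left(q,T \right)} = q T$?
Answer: $108$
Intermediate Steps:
$d{\left(P,Z \right)} = 1 - 3 Z$ ($d{\left(P,Z \right)} = Z - \left(-1 + 4 Z\right) = 1 - 3 Z$)
$V{\left(q,T \right)} = T q$
$V{\left(-6,6 \right)} \left(d{\left(0,\left(-1\right) \left(-1\right) \right)} - 1\right) = 6 \left(-6\right) \left(\left(1 - 3 \left(\left(-1\right) \left(-1\right)\right)\right) - 1\right) = - 36 \left(\left(1 - 3\right) - 1\right) = - 36 \left(-2 - 1\right) = \left(-36\right) \left(-3\right) = 108$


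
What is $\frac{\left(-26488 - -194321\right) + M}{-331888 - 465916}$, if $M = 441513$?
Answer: $- \frac{304673}{398902} \approx -0.76378$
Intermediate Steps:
$\frac{\left(-26488 - -194321\right) + M}{-331888 - 465916} = \frac{\left(-26488 - -194321\right) + 441513}{-331888 - 465916} = \frac{\left(-26488 + 194321\right) + 441513}{-797804} = \left(167833 + 441513\right) \left(- \frac{1}{797804}\right) = 609346 \left(- \frac{1}{797804}\right) = - \frac{304673}{398902}$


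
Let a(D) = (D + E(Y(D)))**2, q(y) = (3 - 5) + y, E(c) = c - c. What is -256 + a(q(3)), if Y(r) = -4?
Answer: -255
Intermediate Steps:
E(c) = 0
q(y) = -2 + y
a(D) = D**2 (a(D) = (D + 0)**2 = D**2)
-256 + a(q(3)) = -256 + (-2 + 3)**2 = -256 + 1**2 = -256 + 1 = -255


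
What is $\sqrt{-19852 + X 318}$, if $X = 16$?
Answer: $2 i \sqrt{3691} \approx 121.51 i$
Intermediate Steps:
$\sqrt{-19852 + X 318} = \sqrt{-19852 + 16 \cdot 318} = \sqrt{-19852 + 5088} = \sqrt{-14764} = 2 i \sqrt{3691}$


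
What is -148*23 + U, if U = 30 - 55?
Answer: -3429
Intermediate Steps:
U = -25
-148*23 + U = -148*23 - 25 = -3404 - 25 = -3429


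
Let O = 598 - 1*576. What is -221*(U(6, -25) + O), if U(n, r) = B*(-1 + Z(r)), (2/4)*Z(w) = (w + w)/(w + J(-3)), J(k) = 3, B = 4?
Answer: -87958/11 ≈ -7996.2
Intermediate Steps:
O = 22 (O = 598 - 576 = 22)
Z(w) = 4*w/(3 + w) (Z(w) = 2*((w + w)/(w + 3)) = 2*((2*w)/(3 + w)) = 2*(2*w/(3 + w)) = 4*w/(3 + w))
U(n, r) = -4 + 16*r/(3 + r) (U(n, r) = 4*(-1 + 4*r/(3 + r)) = -4 + 16*r/(3 + r))
-221*(U(6, -25) + O) = -221*(12*(-1 - 25)/(3 - 25) + 22) = -221*(12*(-26)/(-22) + 22) = -221*(12*(-1/22)*(-26) + 22) = -221*(156/11 + 22) = -221*398/11 = -87958/11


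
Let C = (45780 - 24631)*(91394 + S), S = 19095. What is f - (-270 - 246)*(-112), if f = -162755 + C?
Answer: 2336511314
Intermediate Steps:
C = 2336731861 (C = (45780 - 24631)*(91394 + 19095) = 21149*110489 = 2336731861)
f = 2336569106 (f = -162755 + 2336731861 = 2336569106)
f - (-270 - 246)*(-112) = 2336569106 - (-270 - 246)*(-112) = 2336569106 - (-516)*(-112) = 2336569106 - 1*57792 = 2336569106 - 57792 = 2336511314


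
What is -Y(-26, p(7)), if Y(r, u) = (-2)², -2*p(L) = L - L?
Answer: -4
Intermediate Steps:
p(L) = 0 (p(L) = -(L - L)/2 = -½*0 = 0)
Y(r, u) = 4
-Y(-26, p(7)) = -1*4 = -4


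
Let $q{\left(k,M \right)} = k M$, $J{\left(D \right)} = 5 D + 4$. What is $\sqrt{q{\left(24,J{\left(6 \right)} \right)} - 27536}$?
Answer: $4 i \sqrt{1670} \approx 163.46 i$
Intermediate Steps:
$J{\left(D \right)} = 4 + 5 D$
$q{\left(k,M \right)} = M k$
$\sqrt{q{\left(24,J{\left(6 \right)} \right)} - 27536} = \sqrt{\left(4 + 5 \cdot 6\right) 24 - 27536} = \sqrt{\left(4 + 30\right) 24 - 27536} = \sqrt{34 \cdot 24 - 27536} = \sqrt{816 - 27536} = \sqrt{-26720} = 4 i \sqrt{1670}$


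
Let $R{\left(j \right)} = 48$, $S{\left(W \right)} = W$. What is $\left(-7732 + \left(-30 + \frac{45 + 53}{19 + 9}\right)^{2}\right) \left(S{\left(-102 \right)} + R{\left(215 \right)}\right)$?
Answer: $\frac{759213}{2} \approx 3.7961 \cdot 10^{5}$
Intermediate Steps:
$\left(-7732 + \left(-30 + \frac{45 + 53}{19 + 9}\right)^{2}\right) \left(S{\left(-102 \right)} + R{\left(215 \right)}\right) = \left(-7732 + \left(-30 + \frac{45 + 53}{19 + 9}\right)^{2}\right) \left(-102 + 48\right) = \left(-7732 + \left(-30 + \frac{98}{28}\right)^{2}\right) \left(-54\right) = \left(-7732 + \left(-30 + 98 \cdot \frac{1}{28}\right)^{2}\right) \left(-54\right) = \left(-7732 + \left(-30 + \frac{7}{2}\right)^{2}\right) \left(-54\right) = \left(-7732 + \left(- \frac{53}{2}\right)^{2}\right) \left(-54\right) = \left(-7732 + \frac{2809}{4}\right) \left(-54\right) = \left(- \frac{28119}{4}\right) \left(-54\right) = \frac{759213}{2}$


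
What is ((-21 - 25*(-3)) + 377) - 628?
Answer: -197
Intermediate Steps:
((-21 - 25*(-3)) + 377) - 628 = ((-21 + 75) + 377) - 628 = (54 + 377) - 628 = 431 - 628 = -197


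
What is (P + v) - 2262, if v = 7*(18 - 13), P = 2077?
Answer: -150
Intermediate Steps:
v = 35 (v = 7*5 = 35)
(P + v) - 2262 = (2077 + 35) - 2262 = 2112 - 2262 = -150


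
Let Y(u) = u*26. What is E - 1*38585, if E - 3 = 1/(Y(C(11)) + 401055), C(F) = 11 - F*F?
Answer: -15363159489/398195 ≈ -38582.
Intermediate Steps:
C(F) = 11 - F²
Y(u) = 26*u
E = 1194586/398195 (E = 3 + 1/(26*(11 - 1*11²) + 401055) = 3 + 1/(26*(11 - 1*121) + 401055) = 3 + 1/(26*(11 - 121) + 401055) = 3 + 1/(26*(-110) + 401055) = 3 + 1/(-2860 + 401055) = 3 + 1/398195 = 1194586/398195 ≈ 3.0000)
E - 1*38585 = 1194586/398195 - 1*38585 = 1194586/398195 - 38585 = -15363159489/398195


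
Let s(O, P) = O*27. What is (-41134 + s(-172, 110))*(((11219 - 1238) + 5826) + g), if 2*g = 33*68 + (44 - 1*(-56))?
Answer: -777264662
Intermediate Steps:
g = 1172 (g = (33*68 + (44 - 1*(-56)))/2 = (2244 + (44 + 56))/2 = (2244 + 100)/2 = (½)*2344 = 1172)
s(O, P) = 27*O
(-41134 + s(-172, 110))*(((11219 - 1238) + 5826) + g) = (-41134 + 27*(-172))*(((11219 - 1238) + 5826) + 1172) = (-41134 - 4644)*((9981 + 5826) + 1172) = -45778*(15807 + 1172) = -45778*16979 = -777264662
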